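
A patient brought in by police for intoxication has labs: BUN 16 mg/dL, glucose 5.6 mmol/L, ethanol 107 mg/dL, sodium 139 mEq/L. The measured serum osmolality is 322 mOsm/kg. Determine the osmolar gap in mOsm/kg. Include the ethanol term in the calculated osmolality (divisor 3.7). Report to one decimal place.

Calculated osmolality = 2·Na + glucose + BUN/2.8 + ethanol/3.7
= 2·139 + 5.6 + 16/2.8 + 107/3.7
= 278 + 5.60 + 5.71 + 28.92
= 318.23 mOsm/kg ≈ 318.2 mOsm/kg
Osmolar gap = measured − calculated = 322 − 318.2 = 3.8 mOsm/kg

3.8 mOsm/kg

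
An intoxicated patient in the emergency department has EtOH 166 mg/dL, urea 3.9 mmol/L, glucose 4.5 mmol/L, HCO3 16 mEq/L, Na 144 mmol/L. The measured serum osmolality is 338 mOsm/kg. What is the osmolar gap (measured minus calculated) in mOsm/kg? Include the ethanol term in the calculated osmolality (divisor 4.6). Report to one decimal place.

5.5 mOsm/kg

Calculated osmolality = 2·Na + glucose + urea + ethanol/4.6
= 2·144 + 4.5 + 3.9 + 166/4.6
= 288 + 4.50 + 3.90 + 36.09
= 332.49 mOsm/kg ≈ 332.5 mOsm/kg
Osmolar gap = measured − calculated = 338 − 332.5 = 5.5 mOsm/kg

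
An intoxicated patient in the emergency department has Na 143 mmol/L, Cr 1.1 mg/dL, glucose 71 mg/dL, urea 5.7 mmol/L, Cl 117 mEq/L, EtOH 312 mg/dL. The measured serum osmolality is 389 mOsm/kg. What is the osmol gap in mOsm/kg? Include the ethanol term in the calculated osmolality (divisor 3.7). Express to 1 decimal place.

9.0 mOsm/kg

Calculated osmolality = 2·Na + glucose/18 + urea + ethanol/3.7
= 2·143 + 71/18 + 5.7 + 312/3.7
= 286 + 3.94 + 5.70 + 84.32
= 379.96 mOsm/kg ≈ 380.0 mOsm/kg
Osmolar gap = measured − calculated = 389 − 380.0 = 9.0 mOsm/kg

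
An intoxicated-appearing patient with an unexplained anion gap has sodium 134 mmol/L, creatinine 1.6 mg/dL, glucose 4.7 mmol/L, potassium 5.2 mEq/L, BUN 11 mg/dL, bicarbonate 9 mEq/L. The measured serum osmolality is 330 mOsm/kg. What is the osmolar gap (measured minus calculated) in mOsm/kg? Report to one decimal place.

Calculated osmolality = 2·Na + glucose + BUN/2.8
= 2·134 + 4.7 + 11/2.8
= 268 + 4.70 + 3.93
= 276.63 mOsm/kg ≈ 276.6 mOsm/kg
Osmolar gap = measured − calculated = 330 − 276.6 = 53.4 mOsm/kg

53.4 mOsm/kg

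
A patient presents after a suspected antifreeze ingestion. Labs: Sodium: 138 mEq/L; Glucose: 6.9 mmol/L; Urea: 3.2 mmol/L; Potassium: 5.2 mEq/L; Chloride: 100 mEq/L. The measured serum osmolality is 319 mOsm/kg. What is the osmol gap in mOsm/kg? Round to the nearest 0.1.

32.9 mOsm/kg

Calculated osmolality = 2·Na + glucose + urea
= 2·138 + 6.9 + 3.2
= 276 + 6.90 + 3.20
= 286.1 mOsm/kg ≈ 286.1 mOsm/kg
Osmolar gap = measured − calculated = 319 − 286.1 = 32.9 mOsm/kg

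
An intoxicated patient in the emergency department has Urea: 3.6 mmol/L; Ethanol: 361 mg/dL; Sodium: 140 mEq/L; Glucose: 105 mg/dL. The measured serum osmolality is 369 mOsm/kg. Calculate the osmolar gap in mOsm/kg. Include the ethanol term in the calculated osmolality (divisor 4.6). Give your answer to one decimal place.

1.1 mOsm/kg

Calculated osmolality = 2·Na + glucose/18 + urea + ethanol/4.6
= 2·140 + 105/18 + 3.6 + 361/4.6
= 280 + 5.83 + 3.60 + 78.48
= 367.91 mOsm/kg ≈ 367.9 mOsm/kg
Osmolar gap = measured − calculated = 369 − 367.9 = 1.1 mOsm/kg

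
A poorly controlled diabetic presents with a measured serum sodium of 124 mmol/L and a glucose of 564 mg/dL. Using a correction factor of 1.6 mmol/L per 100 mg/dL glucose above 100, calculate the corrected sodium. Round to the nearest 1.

Corrected Na = measured Na + 1.6 · (glucose − 100)/100
= 124 + 1.6 · (564 − 100)/100
= 124 + 7.4
= 131.4 mmol/L

131 mmol/L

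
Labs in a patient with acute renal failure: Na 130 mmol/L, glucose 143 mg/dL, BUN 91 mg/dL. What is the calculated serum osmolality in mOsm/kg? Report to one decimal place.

Calculated osmolality = 2·Na + glucose/18 + BUN/2.8
= 2·130 + 143/18 + 91/2.8
= 260 + 7.94 + 32.50
= 300.44 mOsm/kg

300.4 mOsm/kg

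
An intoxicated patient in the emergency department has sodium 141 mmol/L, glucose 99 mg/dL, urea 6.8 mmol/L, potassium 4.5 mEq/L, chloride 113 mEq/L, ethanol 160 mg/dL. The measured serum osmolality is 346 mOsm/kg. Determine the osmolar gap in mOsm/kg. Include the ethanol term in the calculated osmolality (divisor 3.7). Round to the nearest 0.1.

Calculated osmolality = 2·Na + glucose/18 + urea + ethanol/3.7
= 2·141 + 99/18 + 6.8 + 160/3.7
= 282 + 5.50 + 6.80 + 43.24
= 337.54 mOsm/kg ≈ 337.5 mOsm/kg
Osmolar gap = measured − calculated = 346 − 337.5 = 8.5 mOsm/kg

8.5 mOsm/kg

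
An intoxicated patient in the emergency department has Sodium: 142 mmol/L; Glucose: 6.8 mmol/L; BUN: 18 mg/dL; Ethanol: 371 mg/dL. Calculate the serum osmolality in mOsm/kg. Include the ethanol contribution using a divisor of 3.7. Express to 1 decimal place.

397.5 mOsm/kg

Calculated osmolality = 2·Na + glucose + BUN/2.8 + ethanol/3.7
= 2·142 + 6.8 + 18/2.8 + 371/3.7
= 284 + 6.80 + 6.43 + 100.27
= 397.5 mOsm/kg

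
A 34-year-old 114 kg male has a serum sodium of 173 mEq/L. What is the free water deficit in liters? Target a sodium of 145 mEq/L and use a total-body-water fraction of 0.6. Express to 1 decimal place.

TBW = 0.6 · 114 = 68.4 L
Free water deficit = TBW · (Na/145 − 1)
= 68.4 · (173/145 − 1)
= 68.4 · 0.1931
= 13.21 L

13.2 L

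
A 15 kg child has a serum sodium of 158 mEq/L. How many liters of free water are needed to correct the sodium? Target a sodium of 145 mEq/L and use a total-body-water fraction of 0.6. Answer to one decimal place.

0.8 L

TBW = 0.6 · 15 = 9 L
Free water deficit = TBW · (Na/145 − 1)
= 9 · (158/145 − 1)
= 9 · 0.0897
= 0.81 L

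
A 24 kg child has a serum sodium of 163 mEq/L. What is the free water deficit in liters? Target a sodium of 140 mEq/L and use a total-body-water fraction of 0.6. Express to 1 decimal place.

TBW = 0.6 · 24 = 14.4 L
Free water deficit = TBW · (Na/140 − 1)
= 14.4 · (163/140 − 1)
= 14.4 · 0.1643
= 2.37 L

2.4 L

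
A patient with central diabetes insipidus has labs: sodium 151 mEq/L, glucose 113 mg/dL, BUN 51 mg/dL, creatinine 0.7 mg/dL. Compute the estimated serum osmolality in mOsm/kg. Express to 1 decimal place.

326.5 mOsm/kg

Calculated osmolality = 2·Na + glucose/18 + BUN/2.8
= 2·151 + 113/18 + 51/2.8
= 302 + 6.28 + 18.21
= 326.49 mOsm/kg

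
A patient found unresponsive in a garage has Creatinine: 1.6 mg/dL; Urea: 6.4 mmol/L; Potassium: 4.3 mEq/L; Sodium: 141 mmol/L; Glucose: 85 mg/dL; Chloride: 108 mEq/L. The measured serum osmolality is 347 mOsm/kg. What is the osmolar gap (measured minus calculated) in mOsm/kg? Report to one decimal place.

53.9 mOsm/kg

Calculated osmolality = 2·Na + glucose/18 + urea
= 2·141 + 85/18 + 6.4
= 282 + 4.72 + 6.40
= 293.12 mOsm/kg ≈ 293.1 mOsm/kg
Osmolar gap = measured − calculated = 347 − 293.1 = 53.9 mOsm/kg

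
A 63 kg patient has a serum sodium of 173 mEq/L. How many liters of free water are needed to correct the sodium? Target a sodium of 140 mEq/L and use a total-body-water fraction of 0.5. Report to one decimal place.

TBW = 0.5 · 63 = 31.5 L
Free water deficit = TBW · (Na/140 − 1)
= 31.5 · (173/140 − 1)
= 31.5 · 0.2357
= 7.42 L

7.4 L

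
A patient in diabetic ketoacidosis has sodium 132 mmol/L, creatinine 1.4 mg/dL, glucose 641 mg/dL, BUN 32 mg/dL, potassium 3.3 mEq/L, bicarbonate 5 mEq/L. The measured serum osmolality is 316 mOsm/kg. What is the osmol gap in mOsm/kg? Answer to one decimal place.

Calculated osmolality = 2·Na + glucose/18 + BUN/2.8
= 2·132 + 641/18 + 32/2.8
= 264 + 35.61 + 11.43
= 311.04 mOsm/kg ≈ 311.0 mOsm/kg
Osmolar gap = measured − calculated = 316 − 311.0 = 5.0 mOsm/kg

5.0 mOsm/kg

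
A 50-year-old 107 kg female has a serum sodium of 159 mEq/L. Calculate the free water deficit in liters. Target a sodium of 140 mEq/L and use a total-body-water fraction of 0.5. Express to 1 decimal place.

7.3 L

TBW = 0.5 · 107 = 53.5 L
Free water deficit = TBW · (Na/140 − 1)
= 53.5 · (159/140 − 1)
= 53.5 · 0.1357
= 7.26 L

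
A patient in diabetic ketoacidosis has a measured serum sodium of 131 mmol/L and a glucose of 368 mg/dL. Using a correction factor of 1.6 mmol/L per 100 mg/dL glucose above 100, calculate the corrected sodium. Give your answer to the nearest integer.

Corrected Na = measured Na + 1.6 · (glucose − 100)/100
= 131 + 1.6 · (368 − 100)/100
= 131 + 4.3
= 135.3 mmol/L

135 mmol/L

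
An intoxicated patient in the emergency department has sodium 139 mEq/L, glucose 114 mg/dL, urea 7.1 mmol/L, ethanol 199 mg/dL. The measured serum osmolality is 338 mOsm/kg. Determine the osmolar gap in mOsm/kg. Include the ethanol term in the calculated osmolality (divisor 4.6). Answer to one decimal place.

Calculated osmolality = 2·Na + glucose/18 + urea + ethanol/4.6
= 2·139 + 114/18 + 7.1 + 199/4.6
= 278 + 6.33 + 7.10 + 43.26
= 334.69 mOsm/kg ≈ 334.7 mOsm/kg
Osmolar gap = measured − calculated = 338 − 334.7 = 3.3 mOsm/kg

3.3 mOsm/kg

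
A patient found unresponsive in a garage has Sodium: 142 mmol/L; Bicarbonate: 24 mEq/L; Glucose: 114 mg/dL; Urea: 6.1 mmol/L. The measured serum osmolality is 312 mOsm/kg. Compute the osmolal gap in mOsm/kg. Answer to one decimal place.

Calculated osmolality = 2·Na + glucose/18 + urea
= 2·142 + 114/18 + 6.1
= 284 + 6.33 + 6.10
= 296.43 mOsm/kg ≈ 296.4 mOsm/kg
Osmolar gap = measured − calculated = 312 − 296.4 = 15.6 mOsm/kg

15.6 mOsm/kg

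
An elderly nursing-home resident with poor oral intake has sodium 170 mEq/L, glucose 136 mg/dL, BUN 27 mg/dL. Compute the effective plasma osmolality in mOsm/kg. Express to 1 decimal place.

Effective osmolality excludes urea (freely permeant across cell membranes):
2·Na + glucose/18
= 2·170 + 136/18
= 340 + 7.56
= 347.56 mOsm/kg

347.6 mOsm/kg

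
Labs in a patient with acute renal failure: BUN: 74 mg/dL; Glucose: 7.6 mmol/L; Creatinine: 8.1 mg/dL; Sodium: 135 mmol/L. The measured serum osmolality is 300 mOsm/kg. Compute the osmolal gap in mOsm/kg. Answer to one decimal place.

Calculated osmolality = 2·Na + glucose + BUN/2.8
= 2·135 + 7.6 + 74/2.8
= 270 + 7.60 + 26.43
= 304.03 mOsm/kg ≈ 304.0 mOsm/kg
Osmolar gap = measured − calculated = 300 − 304.0 = -4.0 mOsm/kg

-4.0 mOsm/kg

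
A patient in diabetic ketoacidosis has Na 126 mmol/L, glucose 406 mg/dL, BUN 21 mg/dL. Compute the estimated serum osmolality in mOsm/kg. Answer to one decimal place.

282.1 mOsm/kg

Calculated osmolality = 2·Na + glucose/18 + BUN/2.8
= 2·126 + 406/18 + 21/2.8
= 252 + 22.56 + 7.50
= 282.06 mOsm/kg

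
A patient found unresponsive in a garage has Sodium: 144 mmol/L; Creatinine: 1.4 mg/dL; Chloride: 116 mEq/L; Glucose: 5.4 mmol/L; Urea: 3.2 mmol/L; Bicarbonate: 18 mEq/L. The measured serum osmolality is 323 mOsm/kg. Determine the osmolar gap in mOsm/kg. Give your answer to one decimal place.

Calculated osmolality = 2·Na + glucose + urea
= 2·144 + 5.4 + 3.2
= 288 + 5.40 + 3.20
= 296.6 mOsm/kg ≈ 296.6 mOsm/kg
Osmolar gap = measured − calculated = 323 − 296.6 = 26.4 mOsm/kg

26.4 mOsm/kg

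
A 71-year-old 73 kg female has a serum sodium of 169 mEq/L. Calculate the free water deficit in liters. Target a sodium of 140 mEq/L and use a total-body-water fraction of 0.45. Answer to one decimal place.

6.8 L

TBW = 0.45 · 73 = 32.85 L
Free water deficit = TBW · (Na/140 − 1)
= 32.85 · (169/140 − 1)
= 32.85 · 0.2071
= 6.8 L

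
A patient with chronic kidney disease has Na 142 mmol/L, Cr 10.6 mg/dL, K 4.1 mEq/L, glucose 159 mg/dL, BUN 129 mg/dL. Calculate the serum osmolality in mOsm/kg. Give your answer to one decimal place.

Calculated osmolality = 2·Na + glucose/18 + BUN/2.8
= 2·142 + 159/18 + 129/2.8
= 284 + 8.83 + 46.07
= 338.9 mOsm/kg

338.9 mOsm/kg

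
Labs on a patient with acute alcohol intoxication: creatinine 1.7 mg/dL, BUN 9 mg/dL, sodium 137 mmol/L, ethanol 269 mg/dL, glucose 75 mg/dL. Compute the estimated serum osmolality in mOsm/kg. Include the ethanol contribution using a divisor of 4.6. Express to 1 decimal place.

339.9 mOsm/kg

Calculated osmolality = 2·Na + glucose/18 + BUN/2.8 + ethanol/4.6
= 2·137 + 75/18 + 9/2.8 + 269/4.6
= 274 + 4.17 + 3.21 + 58.48
= 339.86 mOsm/kg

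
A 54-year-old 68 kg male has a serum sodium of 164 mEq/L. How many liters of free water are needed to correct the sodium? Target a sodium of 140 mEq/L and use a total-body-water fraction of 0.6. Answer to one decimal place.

7.0 L

TBW = 0.6 · 68 = 40.8 L
Free water deficit = TBW · (Na/140 − 1)
= 40.8 · (164/140 − 1)
= 40.8 · 0.1714
= 6.99 L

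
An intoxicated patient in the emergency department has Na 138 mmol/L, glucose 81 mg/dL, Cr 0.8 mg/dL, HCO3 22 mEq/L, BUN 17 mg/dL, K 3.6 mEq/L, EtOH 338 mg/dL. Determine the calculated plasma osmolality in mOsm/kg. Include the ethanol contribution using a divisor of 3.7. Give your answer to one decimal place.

377.9 mOsm/kg

Calculated osmolality = 2·Na + glucose/18 + BUN/2.8 + ethanol/3.7
= 2·138 + 81/18 + 17/2.8 + 338/3.7
= 276 + 4.50 + 6.07 + 91.35
= 377.92 mOsm/kg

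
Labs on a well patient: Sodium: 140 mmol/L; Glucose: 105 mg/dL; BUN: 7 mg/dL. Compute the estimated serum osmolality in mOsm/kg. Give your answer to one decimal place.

288.3 mOsm/kg

Calculated osmolality = 2·Na + glucose/18 + BUN/2.8
= 2·140 + 105/18 + 7/2.8
= 280 + 5.83 + 2.50
= 288.33 mOsm/kg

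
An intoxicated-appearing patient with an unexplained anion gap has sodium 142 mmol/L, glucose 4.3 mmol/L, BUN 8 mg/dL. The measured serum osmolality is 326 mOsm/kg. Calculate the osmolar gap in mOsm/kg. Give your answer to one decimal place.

34.8 mOsm/kg

Calculated osmolality = 2·Na + glucose + BUN/2.8
= 2·142 + 4.3 + 8/2.8
= 284 + 4.30 + 2.86
= 291.16 mOsm/kg ≈ 291.2 mOsm/kg
Osmolar gap = measured − calculated = 326 − 291.2 = 34.8 mOsm/kg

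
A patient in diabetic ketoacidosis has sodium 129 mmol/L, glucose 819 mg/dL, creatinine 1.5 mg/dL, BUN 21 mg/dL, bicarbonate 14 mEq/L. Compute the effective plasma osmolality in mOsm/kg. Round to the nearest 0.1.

Effective osmolality excludes urea (freely permeant across cell membranes):
2·Na + glucose/18
= 2·129 + 819/18
= 258 + 45.5
= 303.5 mOsm/kg

303.5 mOsm/kg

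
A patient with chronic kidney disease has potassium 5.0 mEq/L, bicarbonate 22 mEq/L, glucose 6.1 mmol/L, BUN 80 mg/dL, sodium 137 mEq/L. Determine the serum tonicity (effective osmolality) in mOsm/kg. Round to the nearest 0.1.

Effective osmolality excludes urea (freely permeant across cell membranes):
2·Na + glucose
= 2·137 + 6.1
= 274 + 6.1
= 280.1 mOsm/kg

280.1 mOsm/kg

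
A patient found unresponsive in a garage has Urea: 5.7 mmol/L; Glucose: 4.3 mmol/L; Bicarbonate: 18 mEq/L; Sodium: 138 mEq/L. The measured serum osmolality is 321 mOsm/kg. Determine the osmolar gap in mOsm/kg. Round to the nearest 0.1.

Calculated osmolality = 2·Na + glucose + urea
= 2·138 + 4.3 + 5.7
= 276 + 4.30 + 5.70
= 286 mOsm/kg ≈ 286.0 mOsm/kg
Osmolar gap = measured − calculated = 321 − 286.0 = 35.0 mOsm/kg

35.0 mOsm/kg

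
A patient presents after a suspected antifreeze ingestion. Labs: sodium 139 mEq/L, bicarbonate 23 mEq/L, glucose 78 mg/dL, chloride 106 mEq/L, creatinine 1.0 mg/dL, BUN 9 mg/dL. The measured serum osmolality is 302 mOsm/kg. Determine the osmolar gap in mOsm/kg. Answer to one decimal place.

Calculated osmolality = 2·Na + glucose/18 + BUN/2.8
= 2·139 + 78/18 + 9/2.8
= 278 + 4.33 + 3.21
= 285.54 mOsm/kg ≈ 285.5 mOsm/kg
Osmolar gap = measured − calculated = 302 − 285.5 = 16.5 mOsm/kg

16.5 mOsm/kg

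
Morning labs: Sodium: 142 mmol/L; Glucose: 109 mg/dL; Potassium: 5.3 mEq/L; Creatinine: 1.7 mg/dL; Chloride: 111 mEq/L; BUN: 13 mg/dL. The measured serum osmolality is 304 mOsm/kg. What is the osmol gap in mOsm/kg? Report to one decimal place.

Calculated osmolality = 2·Na + glucose/18 + BUN/2.8
= 2·142 + 109/18 + 13/2.8
= 284 + 6.06 + 4.64
= 294.7 mOsm/kg ≈ 294.7 mOsm/kg
Osmolar gap = measured − calculated = 304 − 294.7 = 9.3 mOsm/kg

9.3 mOsm/kg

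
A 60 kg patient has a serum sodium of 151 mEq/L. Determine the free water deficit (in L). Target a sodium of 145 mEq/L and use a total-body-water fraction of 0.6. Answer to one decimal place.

1.5 L

TBW = 0.6 · 60 = 36 L
Free water deficit = TBW · (Na/145 − 1)
= 36 · (151/145 − 1)
= 36 · 0.0414
= 1.49 L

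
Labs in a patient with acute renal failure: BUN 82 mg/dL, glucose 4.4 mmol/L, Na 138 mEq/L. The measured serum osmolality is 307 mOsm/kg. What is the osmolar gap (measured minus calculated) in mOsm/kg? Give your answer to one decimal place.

-2.7 mOsm/kg

Calculated osmolality = 2·Na + glucose + BUN/2.8
= 2·138 + 4.4 + 82/2.8
= 276 + 4.40 + 29.29
= 309.69 mOsm/kg ≈ 309.7 mOsm/kg
Osmolar gap = measured − calculated = 307 − 309.7 = -2.7 mOsm/kg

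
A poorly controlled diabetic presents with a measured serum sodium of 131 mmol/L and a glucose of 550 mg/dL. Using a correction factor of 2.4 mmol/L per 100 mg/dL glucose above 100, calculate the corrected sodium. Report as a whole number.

142 mmol/L

Corrected Na = measured Na + 2.4 · (glucose − 100)/100
= 131 + 2.4 · (550 − 100)/100
= 131 + 10.8
= 141.8 mmol/L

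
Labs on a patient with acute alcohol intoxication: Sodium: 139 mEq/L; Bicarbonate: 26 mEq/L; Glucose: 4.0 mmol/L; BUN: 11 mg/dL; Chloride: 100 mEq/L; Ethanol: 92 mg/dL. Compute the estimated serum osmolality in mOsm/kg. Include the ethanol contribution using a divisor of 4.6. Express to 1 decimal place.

305.9 mOsm/kg

Calculated osmolality = 2·Na + glucose + BUN/2.8 + ethanol/4.6
= 2·139 + 4 + 11/2.8 + 92/4.6
= 278 + 4 + 3.93 + 20
= 305.93 mOsm/kg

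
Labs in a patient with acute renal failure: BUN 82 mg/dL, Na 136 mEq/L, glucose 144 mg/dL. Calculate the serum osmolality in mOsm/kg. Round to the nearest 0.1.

Calculated osmolality = 2·Na + glucose/18 + BUN/2.8
= 2·136 + 144/18 + 82/2.8
= 272 + 8 + 29.29
= 309.29 mOsm/kg

309.3 mOsm/kg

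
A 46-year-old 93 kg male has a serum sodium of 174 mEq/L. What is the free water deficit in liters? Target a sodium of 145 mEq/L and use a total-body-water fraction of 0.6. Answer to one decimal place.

11.2 L

TBW = 0.6 · 93 = 55.8 L
Free water deficit = TBW · (Na/145 − 1)
= 55.8 · (174/145 − 1)
= 55.8 · 0.2
= 11.16 L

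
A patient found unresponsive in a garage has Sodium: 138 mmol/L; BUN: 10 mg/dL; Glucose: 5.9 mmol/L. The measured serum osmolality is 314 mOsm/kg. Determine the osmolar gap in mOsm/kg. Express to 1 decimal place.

Calculated osmolality = 2·Na + glucose + BUN/2.8
= 2·138 + 5.9 + 10/2.8
= 276 + 5.90 + 3.57
= 285.47 mOsm/kg ≈ 285.5 mOsm/kg
Osmolar gap = measured − calculated = 314 − 285.5 = 28.5 mOsm/kg

28.5 mOsm/kg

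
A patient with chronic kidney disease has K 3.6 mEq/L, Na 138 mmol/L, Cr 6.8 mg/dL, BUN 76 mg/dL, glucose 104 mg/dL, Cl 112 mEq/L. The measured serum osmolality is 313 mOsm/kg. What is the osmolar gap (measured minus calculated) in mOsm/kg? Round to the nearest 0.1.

4.1 mOsm/kg

Calculated osmolality = 2·Na + glucose/18 + BUN/2.8
= 2·138 + 104/18 + 76/2.8
= 276 + 5.78 + 27.14
= 308.92 mOsm/kg ≈ 308.9 mOsm/kg
Osmolar gap = measured − calculated = 313 − 308.9 = 4.1 mOsm/kg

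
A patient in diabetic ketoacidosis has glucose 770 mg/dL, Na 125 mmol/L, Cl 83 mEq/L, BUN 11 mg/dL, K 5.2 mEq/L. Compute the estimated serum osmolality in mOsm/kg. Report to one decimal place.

Calculated osmolality = 2·Na + glucose/18 + BUN/2.8
= 2·125 + 770/18 + 11/2.8
= 250 + 42.78 + 3.93
= 296.71 mOsm/kg

296.7 mOsm/kg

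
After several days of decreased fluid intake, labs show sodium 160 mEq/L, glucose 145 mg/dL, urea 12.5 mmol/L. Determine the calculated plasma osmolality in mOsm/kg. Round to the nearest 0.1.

340.6 mOsm/kg

Calculated osmolality = 2·Na + glucose/18 + urea
= 2·160 + 145/18 + 12.5
= 320 + 8.06 + 12.50
= 340.56 mOsm/kg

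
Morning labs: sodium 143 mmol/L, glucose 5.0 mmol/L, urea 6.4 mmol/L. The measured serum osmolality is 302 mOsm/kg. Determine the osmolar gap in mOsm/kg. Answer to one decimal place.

4.6 mOsm/kg

Calculated osmolality = 2·Na + glucose + urea
= 2·143 + 5 + 6.4
= 286 + 5 + 6.40
= 297.4 mOsm/kg ≈ 297.4 mOsm/kg
Osmolar gap = measured − calculated = 302 − 297.4 = 4.6 mOsm/kg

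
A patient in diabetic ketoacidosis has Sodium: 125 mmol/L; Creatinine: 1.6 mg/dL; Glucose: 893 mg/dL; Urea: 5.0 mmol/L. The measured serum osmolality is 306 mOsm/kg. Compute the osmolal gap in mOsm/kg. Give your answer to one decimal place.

1.4 mOsm/kg

Calculated osmolality = 2·Na + glucose/18 + urea
= 2·125 + 893/18 + 5
= 250 + 49.61 + 5
= 304.61 mOsm/kg ≈ 304.6 mOsm/kg
Osmolar gap = measured − calculated = 306 − 304.6 = 1.4 mOsm/kg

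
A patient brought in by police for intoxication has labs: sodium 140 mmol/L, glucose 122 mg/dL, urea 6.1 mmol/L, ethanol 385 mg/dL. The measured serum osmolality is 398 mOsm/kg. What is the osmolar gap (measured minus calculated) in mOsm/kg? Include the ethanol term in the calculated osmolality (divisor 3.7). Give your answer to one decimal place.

Calculated osmolality = 2·Na + glucose/18 + urea + ethanol/3.7
= 2·140 + 122/18 + 6.1 + 385/3.7
= 280 + 6.78 + 6.10 + 104.05
= 396.93 mOsm/kg ≈ 396.9 mOsm/kg
Osmolar gap = measured − calculated = 398 − 396.9 = 1.1 mOsm/kg

1.1 mOsm/kg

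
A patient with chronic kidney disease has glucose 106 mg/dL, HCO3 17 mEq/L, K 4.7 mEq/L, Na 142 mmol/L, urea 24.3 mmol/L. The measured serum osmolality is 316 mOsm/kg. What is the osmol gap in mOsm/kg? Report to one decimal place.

1.8 mOsm/kg

Calculated osmolality = 2·Na + glucose/18 + urea
= 2·142 + 106/18 + 24.3
= 284 + 5.89 + 24.30
= 314.19 mOsm/kg ≈ 314.2 mOsm/kg
Osmolar gap = measured − calculated = 316 − 314.2 = 1.8 mOsm/kg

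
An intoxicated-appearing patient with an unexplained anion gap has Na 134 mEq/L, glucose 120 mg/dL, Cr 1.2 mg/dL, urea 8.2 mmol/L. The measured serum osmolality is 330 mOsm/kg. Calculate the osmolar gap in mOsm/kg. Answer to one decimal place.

47.1 mOsm/kg

Calculated osmolality = 2·Na + glucose/18 + urea
= 2·134 + 120/18 + 8.2
= 268 + 6.67 + 8.20
= 282.87 mOsm/kg ≈ 282.9 mOsm/kg
Osmolar gap = measured − calculated = 330 − 282.9 = 47.1 mOsm/kg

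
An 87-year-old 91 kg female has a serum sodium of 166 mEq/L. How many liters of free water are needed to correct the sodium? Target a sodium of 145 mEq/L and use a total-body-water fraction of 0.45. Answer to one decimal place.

TBW = 0.45 · 91 = 40.95 L
Free water deficit = TBW · (Na/145 − 1)
= 40.95 · (166/145 − 1)
= 40.95 · 0.1448
= 5.93 L

5.9 L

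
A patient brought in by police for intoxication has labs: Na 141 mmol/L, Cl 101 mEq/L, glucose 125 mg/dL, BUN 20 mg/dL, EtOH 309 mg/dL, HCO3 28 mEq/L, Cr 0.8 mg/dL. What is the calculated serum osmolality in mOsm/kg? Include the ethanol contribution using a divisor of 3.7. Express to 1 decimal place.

Calculated osmolality = 2·Na + glucose/18 + BUN/2.8 + ethanol/3.7
= 2·141 + 125/18 + 20/2.8 + 309/3.7
= 282 + 6.94 + 7.14 + 83.51
= 379.59 mOsm/kg

379.6 mOsm/kg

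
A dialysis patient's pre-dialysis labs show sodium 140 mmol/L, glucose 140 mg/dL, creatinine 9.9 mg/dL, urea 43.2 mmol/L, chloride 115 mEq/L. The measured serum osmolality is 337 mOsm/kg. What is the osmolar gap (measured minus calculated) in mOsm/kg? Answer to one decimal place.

Calculated osmolality = 2·Na + glucose/18 + urea
= 2·140 + 140/18 + 43.2
= 280 + 7.78 + 43.20
= 330.98 mOsm/kg ≈ 331.0 mOsm/kg
Osmolar gap = measured − calculated = 337 − 331.0 = 6.0 mOsm/kg

6.0 mOsm/kg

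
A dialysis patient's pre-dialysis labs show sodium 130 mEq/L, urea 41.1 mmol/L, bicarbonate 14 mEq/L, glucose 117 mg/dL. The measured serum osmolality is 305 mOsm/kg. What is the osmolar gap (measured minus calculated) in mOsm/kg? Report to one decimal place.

-2.6 mOsm/kg

Calculated osmolality = 2·Na + glucose/18 + urea
= 2·130 + 117/18 + 41.1
= 260 + 6.50 + 41.10
= 307.6 mOsm/kg ≈ 307.6 mOsm/kg
Osmolar gap = measured − calculated = 305 − 307.6 = -2.6 mOsm/kg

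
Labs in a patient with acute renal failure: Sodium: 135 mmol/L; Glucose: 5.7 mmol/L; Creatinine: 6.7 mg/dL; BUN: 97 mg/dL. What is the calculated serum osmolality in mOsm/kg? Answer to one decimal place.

Calculated osmolality = 2·Na + glucose + BUN/2.8
= 2·135 + 5.7 + 97/2.8
= 270 + 5.70 + 34.64
= 310.34 mOsm/kg

310.3 mOsm/kg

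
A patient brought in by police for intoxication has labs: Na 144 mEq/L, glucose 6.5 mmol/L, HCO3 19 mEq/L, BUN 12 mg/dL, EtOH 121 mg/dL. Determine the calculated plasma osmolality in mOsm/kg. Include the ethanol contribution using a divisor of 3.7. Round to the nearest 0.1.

331.5 mOsm/kg

Calculated osmolality = 2·Na + glucose + BUN/2.8 + ethanol/3.7
= 2·144 + 6.5 + 12/2.8 + 121/3.7
= 288 + 6.50 + 4.29 + 32.70
= 331.49 mOsm/kg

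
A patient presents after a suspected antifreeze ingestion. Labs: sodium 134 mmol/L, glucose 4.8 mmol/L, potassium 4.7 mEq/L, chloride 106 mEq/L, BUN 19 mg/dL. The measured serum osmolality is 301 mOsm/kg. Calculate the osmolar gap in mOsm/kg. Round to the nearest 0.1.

Calculated osmolality = 2·Na + glucose + BUN/2.8
= 2·134 + 4.8 + 19/2.8
= 268 + 4.80 + 6.79
= 279.59 mOsm/kg ≈ 279.6 mOsm/kg
Osmolar gap = measured − calculated = 301 − 279.6 = 21.4 mOsm/kg

21.4 mOsm/kg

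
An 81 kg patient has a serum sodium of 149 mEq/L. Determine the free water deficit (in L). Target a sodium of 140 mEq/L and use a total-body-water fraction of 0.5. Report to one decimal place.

TBW = 0.5 · 81 = 40.5 L
Free water deficit = TBW · (Na/140 − 1)
= 40.5 · (149/140 − 1)
= 40.5 · 0.0643
= 2.6 L

2.6 L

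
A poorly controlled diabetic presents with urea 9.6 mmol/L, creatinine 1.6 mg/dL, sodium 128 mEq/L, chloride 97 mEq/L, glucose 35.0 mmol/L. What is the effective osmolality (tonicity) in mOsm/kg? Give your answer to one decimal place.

291.0 mOsm/kg

Effective osmolality excludes urea (freely permeant across cell membranes):
2·Na + glucose
= 2·128 + 35
= 256 + 35
= 291 mOsm/kg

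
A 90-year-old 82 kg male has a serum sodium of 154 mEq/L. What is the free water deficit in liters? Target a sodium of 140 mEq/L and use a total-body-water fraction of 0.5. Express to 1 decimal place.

TBW = 0.5 · 82 = 41 L
Free water deficit = TBW · (Na/140 − 1)
= 41 · (154/140 − 1)
= 41 · 0.1
= 4.1 L

4.1 L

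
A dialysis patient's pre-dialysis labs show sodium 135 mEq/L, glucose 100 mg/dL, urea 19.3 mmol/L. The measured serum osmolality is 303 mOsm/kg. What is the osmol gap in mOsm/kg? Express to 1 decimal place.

8.1 mOsm/kg

Calculated osmolality = 2·Na + glucose/18 + urea
= 2·135 + 100/18 + 19.3
= 270 + 5.56 + 19.30
= 294.86 mOsm/kg ≈ 294.9 mOsm/kg
Osmolar gap = measured − calculated = 303 − 294.9 = 8.1 mOsm/kg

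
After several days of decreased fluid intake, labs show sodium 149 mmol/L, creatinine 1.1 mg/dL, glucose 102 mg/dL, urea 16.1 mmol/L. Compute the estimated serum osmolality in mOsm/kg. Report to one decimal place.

319.8 mOsm/kg

Calculated osmolality = 2·Na + glucose/18 + urea
= 2·149 + 102/18 + 16.1
= 298 + 5.67 + 16.10
= 319.77 mOsm/kg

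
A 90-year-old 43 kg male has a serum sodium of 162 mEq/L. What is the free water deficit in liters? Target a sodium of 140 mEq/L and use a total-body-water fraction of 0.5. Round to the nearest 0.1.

3.4 L

TBW = 0.5 · 43 = 21.5 L
Free water deficit = TBW · (Na/140 − 1)
= 21.5 · (162/140 − 1)
= 21.5 · 0.1571
= 3.38 L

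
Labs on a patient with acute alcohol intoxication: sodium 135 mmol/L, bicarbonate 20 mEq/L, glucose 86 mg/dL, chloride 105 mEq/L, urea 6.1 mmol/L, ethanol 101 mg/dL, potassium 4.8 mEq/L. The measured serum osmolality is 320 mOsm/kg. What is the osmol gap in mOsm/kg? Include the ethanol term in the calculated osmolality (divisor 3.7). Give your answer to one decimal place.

11.8 mOsm/kg

Calculated osmolality = 2·Na + glucose/18 + urea + ethanol/3.7
= 2·135 + 86/18 + 6.1 + 101/3.7
= 270 + 4.78 + 6.10 + 27.30
= 308.18 mOsm/kg ≈ 308.2 mOsm/kg
Osmolar gap = measured − calculated = 320 − 308.2 = 11.8 mOsm/kg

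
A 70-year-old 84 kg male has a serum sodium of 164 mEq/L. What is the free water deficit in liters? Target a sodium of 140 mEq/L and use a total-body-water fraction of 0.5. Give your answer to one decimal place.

TBW = 0.5 · 84 = 42 L
Free water deficit = TBW · (Na/140 − 1)
= 42 · (164/140 − 1)
= 42 · 0.1714
= 7.2 L

7.2 L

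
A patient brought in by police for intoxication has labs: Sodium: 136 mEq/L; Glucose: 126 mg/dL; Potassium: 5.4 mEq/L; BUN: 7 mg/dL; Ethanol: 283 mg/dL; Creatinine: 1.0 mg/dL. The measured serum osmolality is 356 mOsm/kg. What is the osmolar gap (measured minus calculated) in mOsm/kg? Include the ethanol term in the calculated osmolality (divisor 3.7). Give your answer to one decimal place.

-2.0 mOsm/kg

Calculated osmolality = 2·Na + glucose/18 + BUN/2.8 + ethanol/3.7
= 2·136 + 126/18 + 7/2.8 + 283/3.7
= 272 + 7 + 2.50 + 76.49
= 357.99 mOsm/kg ≈ 358.0 mOsm/kg
Osmolar gap = measured − calculated = 356 − 358.0 = -2.0 mOsm/kg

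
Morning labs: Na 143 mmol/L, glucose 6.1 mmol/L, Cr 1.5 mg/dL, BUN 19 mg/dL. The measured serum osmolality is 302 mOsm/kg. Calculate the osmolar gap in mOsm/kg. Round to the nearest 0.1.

3.1 mOsm/kg

Calculated osmolality = 2·Na + glucose + BUN/2.8
= 2·143 + 6.1 + 19/2.8
= 286 + 6.10 + 6.79
= 298.89 mOsm/kg ≈ 298.9 mOsm/kg
Osmolar gap = measured − calculated = 302 − 298.9 = 3.1 mOsm/kg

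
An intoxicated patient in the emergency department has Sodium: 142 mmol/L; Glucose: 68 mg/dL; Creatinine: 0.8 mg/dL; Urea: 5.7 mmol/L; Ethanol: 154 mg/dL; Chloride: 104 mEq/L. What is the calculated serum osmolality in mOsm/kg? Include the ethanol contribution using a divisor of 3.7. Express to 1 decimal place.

335.1 mOsm/kg

Calculated osmolality = 2·Na + glucose/18 + urea + ethanol/3.7
= 2·142 + 68/18 + 5.7 + 154/3.7
= 284 + 3.78 + 5.70 + 41.62
= 335.1 mOsm/kg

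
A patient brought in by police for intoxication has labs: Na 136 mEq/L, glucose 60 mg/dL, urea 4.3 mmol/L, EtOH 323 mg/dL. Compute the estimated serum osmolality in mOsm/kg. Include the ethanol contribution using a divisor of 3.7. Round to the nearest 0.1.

Calculated osmolality = 2·Na + glucose/18 + urea + ethanol/3.7
= 2·136 + 60/18 + 4.3 + 323/3.7
= 272 + 3.33 + 4.30 + 87.30
= 366.93 mOsm/kg

366.9 mOsm/kg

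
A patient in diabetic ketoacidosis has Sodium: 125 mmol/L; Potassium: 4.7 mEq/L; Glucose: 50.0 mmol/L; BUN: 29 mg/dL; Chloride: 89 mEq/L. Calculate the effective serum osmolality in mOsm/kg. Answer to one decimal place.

Effective osmolality excludes urea (freely permeant across cell membranes):
2·Na + glucose
= 2·125 + 50
= 250 + 50
= 300 mOsm/kg

300.0 mOsm/kg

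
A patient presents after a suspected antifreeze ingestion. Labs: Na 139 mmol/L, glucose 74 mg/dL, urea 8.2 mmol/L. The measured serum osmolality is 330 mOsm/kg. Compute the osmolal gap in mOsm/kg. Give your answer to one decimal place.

Calculated osmolality = 2·Na + glucose/18 + urea
= 2·139 + 74/18 + 8.2
= 278 + 4.11 + 8.20
= 290.31 mOsm/kg ≈ 290.3 mOsm/kg
Osmolar gap = measured − calculated = 330 − 290.3 = 39.7 mOsm/kg

39.7 mOsm/kg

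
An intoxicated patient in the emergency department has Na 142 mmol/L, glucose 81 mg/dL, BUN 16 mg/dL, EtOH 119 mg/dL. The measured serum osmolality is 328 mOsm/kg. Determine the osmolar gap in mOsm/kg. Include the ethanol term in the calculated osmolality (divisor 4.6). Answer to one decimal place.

Calculated osmolality = 2·Na + glucose/18 + BUN/2.8 + ethanol/4.6
= 2·142 + 81/18 + 16/2.8 + 119/4.6
= 284 + 4.50 + 5.71 + 25.87
= 320.08 mOsm/kg ≈ 320.1 mOsm/kg
Osmolar gap = measured − calculated = 328 − 320.1 = 7.9 mOsm/kg

7.9 mOsm/kg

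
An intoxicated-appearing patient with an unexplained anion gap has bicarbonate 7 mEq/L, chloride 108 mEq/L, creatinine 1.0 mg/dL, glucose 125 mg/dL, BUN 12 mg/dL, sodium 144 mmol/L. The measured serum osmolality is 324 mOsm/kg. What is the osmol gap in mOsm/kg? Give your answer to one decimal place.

24.8 mOsm/kg

Calculated osmolality = 2·Na + glucose/18 + BUN/2.8
= 2·144 + 125/18 + 12/2.8
= 288 + 6.94 + 4.29
= 299.23 mOsm/kg ≈ 299.2 mOsm/kg
Osmolar gap = measured − calculated = 324 − 299.2 = 24.8 mOsm/kg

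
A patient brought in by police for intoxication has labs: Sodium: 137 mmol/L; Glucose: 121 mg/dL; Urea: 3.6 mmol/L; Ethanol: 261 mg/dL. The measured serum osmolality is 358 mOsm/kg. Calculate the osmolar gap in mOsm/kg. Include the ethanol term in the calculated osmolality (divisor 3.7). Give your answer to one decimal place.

3.1 mOsm/kg

Calculated osmolality = 2·Na + glucose/18 + urea + ethanol/3.7
= 2·137 + 121/18 + 3.6 + 261/3.7
= 274 + 6.72 + 3.60 + 70.54
= 354.86 mOsm/kg ≈ 354.9 mOsm/kg
Osmolar gap = measured − calculated = 358 − 354.9 = 3.1 mOsm/kg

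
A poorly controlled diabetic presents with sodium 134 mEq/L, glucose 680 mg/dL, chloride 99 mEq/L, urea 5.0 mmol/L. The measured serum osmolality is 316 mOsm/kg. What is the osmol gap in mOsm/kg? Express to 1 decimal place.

Calculated osmolality = 2·Na + glucose/18 + urea
= 2·134 + 680/18 + 5
= 268 + 37.78 + 5
= 310.78 mOsm/kg ≈ 310.8 mOsm/kg
Osmolar gap = measured − calculated = 316 − 310.8 = 5.2 mOsm/kg

5.2 mOsm/kg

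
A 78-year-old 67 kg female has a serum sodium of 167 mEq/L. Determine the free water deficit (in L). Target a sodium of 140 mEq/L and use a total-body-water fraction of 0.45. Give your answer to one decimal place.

5.8 L

TBW = 0.45 · 67 = 30.15 L
Free water deficit = TBW · (Na/140 − 1)
= 30.15 · (167/140 − 1)
= 30.15 · 0.1929
= 5.82 L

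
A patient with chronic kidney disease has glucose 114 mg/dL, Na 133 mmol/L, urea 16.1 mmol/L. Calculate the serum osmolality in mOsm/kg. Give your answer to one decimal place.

Calculated osmolality = 2·Na + glucose/18 + urea
= 2·133 + 114/18 + 16.1
= 266 + 6.33 + 16.10
= 288.43 mOsm/kg

288.4 mOsm/kg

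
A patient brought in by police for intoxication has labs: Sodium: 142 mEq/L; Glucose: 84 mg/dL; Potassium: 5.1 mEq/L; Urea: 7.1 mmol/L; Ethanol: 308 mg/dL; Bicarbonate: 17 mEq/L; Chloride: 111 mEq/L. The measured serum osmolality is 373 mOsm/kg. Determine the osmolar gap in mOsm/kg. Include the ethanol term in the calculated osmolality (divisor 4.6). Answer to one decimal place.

10.3 mOsm/kg

Calculated osmolality = 2·Na + glucose/18 + urea + ethanol/4.6
= 2·142 + 84/18 + 7.1 + 308/4.6
= 284 + 4.67 + 7.10 + 66.96
= 362.73 mOsm/kg ≈ 362.7 mOsm/kg
Osmolar gap = measured − calculated = 373 − 362.7 = 10.3 mOsm/kg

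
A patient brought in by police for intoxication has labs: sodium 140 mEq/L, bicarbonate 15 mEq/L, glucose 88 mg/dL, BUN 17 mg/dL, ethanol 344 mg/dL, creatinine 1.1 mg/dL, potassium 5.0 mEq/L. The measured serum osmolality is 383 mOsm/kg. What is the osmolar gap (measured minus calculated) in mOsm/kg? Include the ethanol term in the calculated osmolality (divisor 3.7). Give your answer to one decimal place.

Calculated osmolality = 2·Na + glucose/18 + BUN/2.8 + ethanol/3.7
= 2·140 + 88/18 + 17/2.8 + 344/3.7
= 280 + 4.89 + 6.07 + 92.97
= 383.93 mOsm/kg ≈ 383.9 mOsm/kg
Osmolar gap = measured − calculated = 383 − 383.9 = -0.9 mOsm/kg

-0.9 mOsm/kg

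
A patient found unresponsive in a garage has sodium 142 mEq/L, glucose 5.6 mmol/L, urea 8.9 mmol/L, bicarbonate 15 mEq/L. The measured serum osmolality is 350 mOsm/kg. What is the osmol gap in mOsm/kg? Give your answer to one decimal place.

Calculated osmolality = 2·Na + glucose + urea
= 2·142 + 5.6 + 8.9
= 284 + 5.60 + 8.90
= 298.5 mOsm/kg ≈ 298.5 mOsm/kg
Osmolar gap = measured − calculated = 350 − 298.5 = 51.5 mOsm/kg

51.5 mOsm/kg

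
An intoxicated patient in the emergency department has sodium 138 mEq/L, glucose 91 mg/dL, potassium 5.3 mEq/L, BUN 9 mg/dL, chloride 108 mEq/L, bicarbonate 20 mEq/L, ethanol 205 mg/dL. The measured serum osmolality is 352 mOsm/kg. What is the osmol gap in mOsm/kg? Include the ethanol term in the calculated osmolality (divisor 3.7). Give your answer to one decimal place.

12.3 mOsm/kg

Calculated osmolality = 2·Na + glucose/18 + BUN/2.8 + ethanol/3.7
= 2·138 + 91/18 + 9/2.8 + 205/3.7
= 276 + 5.06 + 3.21 + 55.41
= 339.68 mOsm/kg ≈ 339.7 mOsm/kg
Osmolar gap = measured − calculated = 352 − 339.7 = 12.3 mOsm/kg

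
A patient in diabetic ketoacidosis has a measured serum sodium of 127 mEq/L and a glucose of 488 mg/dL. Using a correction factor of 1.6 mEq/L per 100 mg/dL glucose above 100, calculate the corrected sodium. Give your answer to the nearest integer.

Corrected Na = measured Na + 1.6 · (glucose − 100)/100
= 127 + 1.6 · (488 − 100)/100
= 127 + 6.2
= 133.2 mEq/L

133 mEq/L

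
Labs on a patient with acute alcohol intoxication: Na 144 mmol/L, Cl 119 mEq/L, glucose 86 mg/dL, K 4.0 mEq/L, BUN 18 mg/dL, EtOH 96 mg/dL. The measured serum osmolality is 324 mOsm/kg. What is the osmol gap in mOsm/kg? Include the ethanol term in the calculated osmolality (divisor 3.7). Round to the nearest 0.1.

-1.2 mOsm/kg

Calculated osmolality = 2·Na + glucose/18 + BUN/2.8 + ethanol/3.7
= 2·144 + 86/18 + 18/2.8 + 96/3.7
= 288 + 4.78 + 6.43 + 25.95
= 325.16 mOsm/kg ≈ 325.2 mOsm/kg
Osmolar gap = measured − calculated = 324 − 325.2 = -1.2 mOsm/kg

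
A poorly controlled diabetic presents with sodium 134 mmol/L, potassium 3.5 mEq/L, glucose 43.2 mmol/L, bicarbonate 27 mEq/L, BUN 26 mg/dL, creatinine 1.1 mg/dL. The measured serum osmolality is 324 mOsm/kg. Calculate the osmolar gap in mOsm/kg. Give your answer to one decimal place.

Calculated osmolality = 2·Na + glucose + BUN/2.8
= 2·134 + 43.2 + 26/2.8
= 268 + 43.20 + 9.29
= 320.49 mOsm/kg ≈ 320.5 mOsm/kg
Osmolar gap = measured − calculated = 324 − 320.5 = 3.5 mOsm/kg

3.5 mOsm/kg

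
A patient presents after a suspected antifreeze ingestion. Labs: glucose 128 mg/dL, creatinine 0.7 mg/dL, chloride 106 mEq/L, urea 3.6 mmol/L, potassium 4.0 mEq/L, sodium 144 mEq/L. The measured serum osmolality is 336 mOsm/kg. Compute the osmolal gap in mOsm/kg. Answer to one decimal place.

Calculated osmolality = 2·Na + glucose/18 + urea
= 2·144 + 128/18 + 3.6
= 288 + 7.11 + 3.60
= 298.71 mOsm/kg ≈ 298.7 mOsm/kg
Osmolar gap = measured − calculated = 336 − 298.7 = 37.3 mOsm/kg

37.3 mOsm/kg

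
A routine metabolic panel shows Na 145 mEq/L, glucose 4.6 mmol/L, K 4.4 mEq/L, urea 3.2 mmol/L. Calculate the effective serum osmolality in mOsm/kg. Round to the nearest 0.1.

294.6 mOsm/kg

Effective osmolality excludes urea (freely permeant across cell membranes):
2·Na + glucose
= 2·145 + 4.6
= 290 + 4.6
= 294.6 mOsm/kg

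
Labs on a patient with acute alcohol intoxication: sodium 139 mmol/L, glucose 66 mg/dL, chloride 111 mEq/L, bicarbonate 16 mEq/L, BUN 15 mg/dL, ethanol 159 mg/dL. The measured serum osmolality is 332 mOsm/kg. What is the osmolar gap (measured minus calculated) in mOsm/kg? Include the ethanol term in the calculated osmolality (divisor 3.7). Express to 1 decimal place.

2.0 mOsm/kg

Calculated osmolality = 2·Na + glucose/18 + BUN/2.8 + ethanol/3.7
= 2·139 + 66/18 + 15/2.8 + 159/3.7
= 278 + 3.67 + 5.36 + 42.97
= 330 mOsm/kg ≈ 330.0 mOsm/kg
Osmolar gap = measured − calculated = 332 − 330.0 = 2.0 mOsm/kg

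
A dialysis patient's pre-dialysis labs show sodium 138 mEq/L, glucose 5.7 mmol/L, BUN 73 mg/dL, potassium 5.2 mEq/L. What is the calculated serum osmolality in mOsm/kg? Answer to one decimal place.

Calculated osmolality = 2·Na + glucose + BUN/2.8
= 2·138 + 5.7 + 73/2.8
= 276 + 5.70 + 26.07
= 307.77 mOsm/kg

307.8 mOsm/kg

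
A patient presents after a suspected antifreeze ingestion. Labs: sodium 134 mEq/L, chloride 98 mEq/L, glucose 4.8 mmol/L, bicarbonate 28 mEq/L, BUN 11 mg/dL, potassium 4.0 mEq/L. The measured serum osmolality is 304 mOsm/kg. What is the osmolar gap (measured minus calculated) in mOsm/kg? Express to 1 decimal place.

Calculated osmolality = 2·Na + glucose + BUN/2.8
= 2·134 + 4.8 + 11/2.8
= 268 + 4.80 + 3.93
= 276.73 mOsm/kg ≈ 276.7 mOsm/kg
Osmolar gap = measured − calculated = 304 − 276.7 = 27.3 mOsm/kg

27.3 mOsm/kg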